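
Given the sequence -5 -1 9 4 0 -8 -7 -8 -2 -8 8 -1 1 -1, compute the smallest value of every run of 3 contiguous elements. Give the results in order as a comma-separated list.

-5, -1, 0, -8, -8, -8, -8, -8, -8, -8, -1, -1

Sliding a size-3 window across the 14 values:
(-5, -1, 9) → min -5
(-1, 9, 4) → min -1
(9, 4, 0) → min 0
(4, 0, -8) → min -8
(0, -8, -7) → min -8
(-8, -7, -8) → min -8
(-7, -8, -2) → min -8
(-8, -2, -8) → min -8
(-2, -8, 8) → min -8
(-8, 8, -1) → min -8
(8, -1, 1) → min -1
(-1, 1, -1) → min -1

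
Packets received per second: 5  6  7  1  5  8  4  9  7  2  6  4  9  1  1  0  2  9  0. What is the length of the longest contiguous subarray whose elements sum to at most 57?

13

add 5: [5] sum 5, len 1
add 6: [5, 6] sum 11, len 2
add 7: [5, 6, 7] sum 18, len 3
add 1: [5, 6, 7, 1] sum 19, len 4
add 5: [5, 6, 7, 1, 5] sum 24, len 5
add 8: [5, 6, 7, 1, 5, 8] sum 32, len 6
add 4: [5, 6, 7, 1, 5, 8, 4] sum 36, len 7
add 9: [5, 6, 7, 1, 5, 8, 4, 9] sum 45, len 8
add 7: [5, 6, 7, 1, 5, 8, 4, 9, 7] sum 52, len 9
add 2: [5, 6, 7, 1, 5, 8, 4, 9, 7, 2] sum 54, len 10
add 6: [6, 7, 1, 5, 8, 4, 9, 7, 2, 6] sum 55, len 10
add 4: [7, 1, 5, 8, 4, 9, 7, 2, 6, 4] sum 53, len 10
add 9: [1, 5, 8, 4, 9, 7, 2, 6, 4, 9] sum 55, len 10
add 1: [1, 5, 8, 4, 9, 7, 2, 6, 4, 9, 1] sum 56, len 11
add 1: [1, 5, 8, 4, 9, 7, 2, 6, 4, 9, 1, 1] sum 57, len 12
add 0: [1, 5, 8, 4, 9, 7, 2, 6, 4, 9, 1, 1, 0] sum 57, len 13
add 2: [8, 4, 9, 7, 2, 6, 4, 9, 1, 1, 0, 2] sum 53, len 12
add 9: [4, 9, 7, 2, 6, 4, 9, 1, 1, 0, 2, 9] sum 54, len 12
add 0: [4, 9, 7, 2, 6, 4, 9, 1, 1, 0, 2, 9, 0] sum 54, len 13
Longest length seen: 13.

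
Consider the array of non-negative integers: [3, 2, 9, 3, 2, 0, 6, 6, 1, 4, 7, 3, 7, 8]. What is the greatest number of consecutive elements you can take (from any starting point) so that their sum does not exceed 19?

add 3: [3] sum 3, len 1
add 2: [3, 2] sum 5, len 2
add 9: [3, 2, 9] sum 14, len 3
add 3: [3, 2, 9, 3] sum 17, len 4
add 2: [3, 2, 9, 3, 2] sum 19, len 5
add 0: [3, 2, 9, 3, 2, 0] sum 19, len 6
add 6: [3, 2, 0, 6] sum 11, len 4
add 6: [3, 2, 0, 6, 6] sum 17, len 5
add 1: [3, 2, 0, 6, 6, 1] sum 18, len 6
add 4: [2, 0, 6, 6, 1, 4] sum 19, len 6
add 7: [6, 1, 4, 7] sum 18, len 4
add 3: [1, 4, 7, 3] sum 15, len 4
add 7: [7, 3, 7] sum 17, len 3
add 8: [3, 7, 8] sum 18, len 3
Longest length seen: 6.

6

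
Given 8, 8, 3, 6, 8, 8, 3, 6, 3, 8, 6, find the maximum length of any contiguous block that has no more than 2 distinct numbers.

[8] 1 distinct, len 1
[8, 8] 1 distinct, len 2
[8, 8, 3] 2 distinct, len 3
[3, 6] 2 distinct, len 2
[6, 8] 2 distinct, len 2
[6, 8, 8] 2 distinct, len 3
[8, 8, 3] 2 distinct, len 3
[3, 6] 2 distinct, len 2
[3, 6, 3] 2 distinct, len 3
[3, 8] 2 distinct, len 2
[8, 6] 2 distinct, len 2
Longest length with ≤2 distinct: 3.

3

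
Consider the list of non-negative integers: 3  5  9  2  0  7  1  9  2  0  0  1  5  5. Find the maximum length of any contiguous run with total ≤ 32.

11

add 3: [3] sum 3, len 1
add 5: [3, 5] sum 8, len 2
add 9: [3, 5, 9] sum 17, len 3
add 2: [3, 5, 9, 2] sum 19, len 4
add 0: [3, 5, 9, 2, 0] sum 19, len 5
add 7: [3, 5, 9, 2, 0, 7] sum 26, len 6
add 1: [3, 5, 9, 2, 0, 7, 1] sum 27, len 7
add 9: [9, 2, 0, 7, 1, 9] sum 28, len 6
add 2: [9, 2, 0, 7, 1, 9, 2] sum 30, len 7
add 0: [9, 2, 0, 7, 1, 9, 2, 0] sum 30, len 8
add 0: [9, 2, 0, 7, 1, 9, 2, 0, 0] sum 30, len 9
add 1: [9, 2, 0, 7, 1, 9, 2, 0, 0, 1] sum 31, len 10
add 5: [2, 0, 7, 1, 9, 2, 0, 0, 1, 5] sum 27, len 10
add 5: [2, 0, 7, 1, 9, 2, 0, 0, 1, 5, 5] sum 32, len 11
Longest length seen: 11.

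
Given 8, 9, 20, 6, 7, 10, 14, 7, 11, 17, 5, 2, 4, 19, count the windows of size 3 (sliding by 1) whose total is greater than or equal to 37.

1

[8, 9, 20] → sum 37  ≥ 37 ✓
[9, 20, 6] → sum 35
[20, 6, 7] → sum 33
[6, 7, 10] → sum 23
[7, 10, 14] → sum 31
[10, 14, 7] → sum 31
[14, 7, 11] → sum 32
[7, 11, 17] → sum 35
[11, 17, 5] → sum 33
[17, 5, 2] → sum 24
[5, 2, 4] → sum 11
[2, 4, 19] → sum 25
1 window satisfy the condition.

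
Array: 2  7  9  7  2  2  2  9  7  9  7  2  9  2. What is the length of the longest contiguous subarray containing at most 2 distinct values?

4

[2] 1 distinct, len 1
[2, 7] 2 distinct, len 2
[7, 9] 2 distinct, len 2
[7, 9, 7] 2 distinct, len 3
[7, 2] 2 distinct, len 2
[7, 2, 2] 2 distinct, len 3
[7, 2, 2, 2] 2 distinct, len 4
[2, 2, 2, 9] 2 distinct, len 4
[9, 7] 2 distinct, len 2
[9, 7, 9] 2 distinct, len 3
[9, 7, 9, 7] 2 distinct, len 4
[7, 2] 2 distinct, len 2
[2, 9] 2 distinct, len 2
[2, 9, 2] 2 distinct, len 3
Longest length with ≤2 distinct: 4.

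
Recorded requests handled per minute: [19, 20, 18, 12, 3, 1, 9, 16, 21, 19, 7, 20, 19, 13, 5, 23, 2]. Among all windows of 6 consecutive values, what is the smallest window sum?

Window sums for each of the 12 positions:
19 20 18 12 3 1 → sum 73
20 18 12 3 1 9 → sum 63
18 12 3 1 9 16 → sum 59
12 3 1 9 16 21 → sum 62
3 1 9 16 21 19 → sum 69
1 9 16 21 19 7 → sum 73
9 16 21 19 7 20 → sum 92
16 21 19 7 20 19 → sum 102
21 19 7 20 19 13 → sum 99
19 7 20 19 13 5 → sum 83
7 20 19 13 5 23 → sum 87
20 19 13 5 23 2 → sum 82
Smallest of these is 59.

59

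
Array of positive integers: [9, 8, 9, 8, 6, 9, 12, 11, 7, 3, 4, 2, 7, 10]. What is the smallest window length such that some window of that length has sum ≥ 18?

2

Extend right; whenever the sum reaches 18, record the length and shrink from the left:
add 9: running sum 9 < 18
add 8: running sum 17 < 18
add 9: shortest ending here [9, 8, 9] sum 26, len 3
add 8: shortest ending here [8, 9, 8] sum 25, len 3
add 6: shortest ending here [9, 8, 6] sum 23, len 3
add 9: shortest ending here [8, 6, 9] sum 23, len 3
add 12: shortest ending here [9, 12] sum 21, len 2
add 11: shortest ending here [12, 11] sum 23, len 2
add 7: shortest ending here [11, 7] sum 18, len 2
add 3: shortest ending here [11, 7, 3] sum 21, len 3
add 4: shortest ending here [11, 7, 3, 4] sum 25, len 4
add 2: shortest ending here [11, 7, 3, 4, 2] sum 27, len 5
add 7: shortest ending here [7, 3, 4, 2, 7] sum 23, len 5
add 10: shortest ending here [2, 7, 10] sum 19, len 3
Shortest qualifying length: 2.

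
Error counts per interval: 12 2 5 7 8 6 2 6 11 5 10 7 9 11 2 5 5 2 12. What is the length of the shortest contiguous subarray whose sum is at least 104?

16

add 12: running sum 12 < 104
add 2: running sum 14 < 104
add 5: running sum 19 < 104
add 7: running sum 26 < 104
add 8: running sum 34 < 104
add 6: running sum 40 < 104
add 2: running sum 42 < 104
add 6: running sum 48 < 104
add 11: running sum 59 < 104
add 5: running sum 64 < 104
add 10: running sum 74 < 104
add 7: running sum 81 < 104
add 9: running sum 90 < 104
add 11: running sum 101 < 104
add 2: running sum 103 < 104
end 15: [12, 2, 5, 7, 8, 6, 2, 6, 11, 5, 10, 7, 9, 11, 2, 5] sum 108, len 16
end 16: [12, 2, 5, 7, 8, 6, 2, 6, 11, 5, 10, 7, 9, 11, 2, 5, 5] sum 113, len 17
end 17: [12, 2, 5, 7, 8, 6, 2, 6, 11, 5, 10, 7, 9, 11, 2, 5, 5, 2] sum 115, len 18
end 18: [7, 8, 6, 2, 6, 11, 5, 10, 7, 9, 11, 2, 5, 5, 2, 12] sum 108, len 16
Shortest qualifying length: 16.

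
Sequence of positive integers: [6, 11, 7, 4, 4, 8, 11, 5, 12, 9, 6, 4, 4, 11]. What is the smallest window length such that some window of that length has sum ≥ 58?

8

add 6: running sum 6 < 58
add 11: running sum 17 < 58
add 7: running sum 24 < 58
add 4: running sum 28 < 58
add 4: running sum 32 < 58
add 8: running sum 40 < 58
add 11: running sum 51 < 58
add 5: running sum 56 < 58
add 12: shortest ending here [11, 7, 4, 4, 8, 11, 5, 12] sum 62, len 8
add 9: shortest ending here [7, 4, 4, 8, 11, 5, 12, 9] sum 60, len 8
add 6: shortest ending here [4, 4, 8, 11, 5, 12, 9, 6] sum 59, len 8
add 4: shortest ending here [4, 8, 11, 5, 12, 9, 6, 4] sum 59, len 8
add 4: shortest ending here [8, 11, 5, 12, 9, 6, 4, 4] sum 59, len 8
add 11: shortest ending here [11, 5, 12, 9, 6, 4, 4, 11] sum 62, len 8
Shortest qualifying length: 8.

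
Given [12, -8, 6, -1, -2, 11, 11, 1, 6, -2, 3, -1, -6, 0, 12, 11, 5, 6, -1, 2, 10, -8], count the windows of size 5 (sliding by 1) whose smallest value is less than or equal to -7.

12 -8 6 -1 -2 → min -8  ≤ -7 ✓
-8 6 -1 -2 11 → min -8  ≤ -7 ✓
6 -1 -2 11 11 → min -2
-1 -2 11 11 1 → min -2
-2 11 11 1 6 → min -2
11 11 1 6 -2 → min -2
11 1 6 -2 3 → min -2
1 6 -2 3 -1 → min -2
6 -2 3 -1 -6 → min -6
-2 3 -1 -6 0 → min -6
3 -1 -6 0 12 → min -6
-1 -6 0 12 11 → min -6
-6 0 12 11 5 → min -6
0 12 11 5 6 → min 0
12 11 5 6 -1 → min -1
11 5 6 -1 2 → min -1
5 6 -1 2 10 → min -1
6 -1 2 10 -8 → min -8  ≤ -7 ✓
3 windows satisfy the condition.

3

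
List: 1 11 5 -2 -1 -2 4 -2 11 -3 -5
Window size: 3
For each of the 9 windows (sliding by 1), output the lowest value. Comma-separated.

1, -2, -2, -2, -2, -2, -2, -3, -5

[1, 11, 5] → min 1
[11, 5, -2] → min -2
[5, -2, -1] → min -2
[-2, -1, -2] → min -2
[-1, -2, 4] → min -2
[-2, 4, -2] → min -2
[4, -2, 11] → min -2
[-2, 11, -3] → min -3
[11, -3, -5] → min -5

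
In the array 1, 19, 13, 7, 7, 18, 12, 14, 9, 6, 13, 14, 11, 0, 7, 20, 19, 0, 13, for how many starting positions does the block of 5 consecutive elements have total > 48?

(1, 19, 13, 7, 7) → sum 47
(19, 13, 7, 7, 18) → sum 64  > 48 ✓
(13, 7, 7, 18, 12) → sum 57  > 48 ✓
(7, 7, 18, 12, 14) → sum 58  > 48 ✓
(7, 18, 12, 14, 9) → sum 60  > 48 ✓
(18, 12, 14, 9, 6) → sum 59  > 48 ✓
(12, 14, 9, 6, 13) → sum 54  > 48 ✓
(14, 9, 6, 13, 14) → sum 56  > 48 ✓
(9, 6, 13, 14, 11) → sum 53  > 48 ✓
(6, 13, 14, 11, 0) → sum 44
(13, 14, 11, 0, 7) → sum 45
(14, 11, 0, 7, 20) → sum 52  > 48 ✓
(11, 0, 7, 20, 19) → sum 57  > 48 ✓
(0, 7, 20, 19, 0) → sum 46
(7, 20, 19, 0, 13) → sum 59  > 48 ✓
11 windows satisfy the condition.

11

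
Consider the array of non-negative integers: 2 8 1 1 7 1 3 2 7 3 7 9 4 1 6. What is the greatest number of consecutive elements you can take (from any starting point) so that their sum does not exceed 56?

Extend to the right; shrink from the left whenever the sum exceeds 56:
[2] sum 2 len 1
[2, 8] sum 10 len 2
[2, 8, 1] sum 11 len 3
[2, 8, 1, 1] sum 12 len 4
[2, 8, 1, 1, 7] sum 19 len 5
[2, 8, 1, 1, 7, 1] sum 20 len 6
[2, 8, 1, 1, 7, 1, 3] sum 23 len 7
[2, 8, 1, 1, 7, 1, 3, 2] sum 25 len 8
[2, 8, 1, 1, 7, 1, 3, 2, 7] sum 32 len 9
[2, 8, 1, 1, 7, 1, 3, 2, 7, 3] sum 35 len 10
[2, 8, 1, 1, 7, 1, 3, 2, 7, 3, 7] sum 42 len 11
[2, 8, 1, 1, 7, 1, 3, 2, 7, 3, 7, 9] sum 51 len 12
[2, 8, 1, 1, 7, 1, 3, 2, 7, 3, 7, 9, 4] sum 55 len 13
[2, 8, 1, 1, 7, 1, 3, 2, 7, 3, 7, 9, 4, 1] sum 56 len 14
[1, 1, 7, 1, 3, 2, 7, 3, 7, 9, 4, 1, 6] sum 52 len 13
Longest length seen: 14.

14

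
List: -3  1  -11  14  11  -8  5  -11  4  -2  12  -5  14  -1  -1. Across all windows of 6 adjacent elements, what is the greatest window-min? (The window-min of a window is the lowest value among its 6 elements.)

-5

(-3, 1, -11, 14, 11, -8) → min -11
(1, -11, 14, 11, -8, 5) → min -11
(-11, 14, 11, -8, 5, -11) → min -11
(14, 11, -8, 5, -11, 4) → min -11
(11, -8, 5, -11, 4, -2) → min -11
(-8, 5, -11, 4, -2, 12) → min -11
(5, -11, 4, -2, 12, -5) → min -11
(-11, 4, -2, 12, -5, 14) → min -11
(4, -2, 12, -5, 14, -1) → min -5
(-2, 12, -5, 14, -1, -1) → min -5
Greatest of these is -5.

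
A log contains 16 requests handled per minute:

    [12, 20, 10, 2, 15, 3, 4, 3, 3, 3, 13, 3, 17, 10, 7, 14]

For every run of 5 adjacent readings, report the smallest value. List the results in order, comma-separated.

[12, 20, 10, 2, 15] → min 2
[20, 10, 2, 15, 3] → min 2
[10, 2, 15, 3, 4] → min 2
[2, 15, 3, 4, 3] → min 2
[15, 3, 4, 3, 3] → min 3
[3, 4, 3, 3, 3] → min 3
[4, 3, 3, 3, 13] → min 3
[3, 3, 3, 13, 3] → min 3
[3, 3, 13, 3, 17] → min 3
[3, 13, 3, 17, 10] → min 3
[13, 3, 17, 10, 7] → min 3
[3, 17, 10, 7, 14] → min 3

2, 2, 2, 2, 3, 3, 3, 3, 3, 3, 3, 3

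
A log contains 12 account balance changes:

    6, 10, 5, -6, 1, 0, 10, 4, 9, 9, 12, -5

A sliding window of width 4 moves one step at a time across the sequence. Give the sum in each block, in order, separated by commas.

15, 10, 0, 5, 15, 23, 32, 34, 25

6 10 5 -6 → sum 15
10 5 -6 1 → sum 10
5 -6 1 0 → sum 0
-6 1 0 10 → sum 5
1 0 10 4 → sum 15
0 10 4 9 → sum 23
10 4 9 9 → sum 32
4 9 9 12 → sum 34
9 9 12 -5 → sum 25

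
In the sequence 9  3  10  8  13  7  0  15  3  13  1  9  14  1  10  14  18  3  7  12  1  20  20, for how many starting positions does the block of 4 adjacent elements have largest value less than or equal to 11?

1

9 3 10 8 → max 10  ≤ 11 ✓
3 10 8 13 → max 13
10 8 13 7 → max 13
8 13 7 0 → max 13
13 7 0 15 → max 15
7 0 15 3 → max 15
0 15 3 13 → max 15
15 3 13 1 → max 15
3 13 1 9 → max 13
13 1 9 14 → max 14
1 9 14 1 → max 14
9 14 1 10 → max 14
14 1 10 14 → max 14
1 10 14 18 → max 18
10 14 18 3 → max 18
14 18 3 7 → max 18
18 3 7 12 → max 18
3 7 12 1 → max 12
7 12 1 20 → max 20
12 1 20 20 → max 20
1 window satisfy the condition.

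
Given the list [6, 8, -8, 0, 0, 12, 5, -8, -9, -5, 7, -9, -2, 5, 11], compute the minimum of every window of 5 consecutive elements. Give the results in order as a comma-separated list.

(6, 8, -8, 0, 0) → min -8
(8, -8, 0, 0, 12) → min -8
(-8, 0, 0, 12, 5) → min -8
(0, 0, 12, 5, -8) → min -8
(0, 12, 5, -8, -9) → min -9
(12, 5, -8, -9, -5) → min -9
(5, -8, -9, -5, 7) → min -9
(-8, -9, -5, 7, -9) → min -9
(-9, -5, 7, -9, -2) → min -9
(-5, 7, -9, -2, 5) → min -9
(7, -9, -2, 5, 11) → min -9

-8, -8, -8, -8, -9, -9, -9, -9, -9, -9, -9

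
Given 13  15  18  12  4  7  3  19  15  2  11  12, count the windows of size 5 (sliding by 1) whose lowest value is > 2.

5

[13, 15, 18, 12, 4] → min 4  > 2 ✓
[15, 18, 12, 4, 7] → min 4  > 2 ✓
[18, 12, 4, 7, 3] → min 3  > 2 ✓
[12, 4, 7, 3, 19] → min 3  > 2 ✓
[4, 7, 3, 19, 15] → min 3  > 2 ✓
[7, 3, 19, 15, 2] → min 2
[3, 19, 15, 2, 11] → min 2
[19, 15, 2, 11, 12] → min 2
5 windows satisfy the condition.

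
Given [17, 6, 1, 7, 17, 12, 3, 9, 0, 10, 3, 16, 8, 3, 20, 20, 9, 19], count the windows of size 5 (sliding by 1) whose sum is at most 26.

[17, 6, 1, 7, 17] → sum 48
[6, 1, 7, 17, 12] → sum 43
[1, 7, 17, 12, 3] → sum 40
[7, 17, 12, 3, 9] → sum 48
[17, 12, 3, 9, 0] → sum 41
[12, 3, 9, 0, 10] → sum 34
[3, 9, 0, 10, 3] → sum 25  ≤ 26 ✓
[9, 0, 10, 3, 16] → sum 38
[0, 10, 3, 16, 8] → sum 37
[10, 3, 16, 8, 3] → sum 40
[3, 16, 8, 3, 20] → sum 50
[16, 8, 3, 20, 20] → sum 67
[8, 3, 20, 20, 9] → sum 60
[3, 20, 20, 9, 19] → sum 71
1 window satisfy the condition.

1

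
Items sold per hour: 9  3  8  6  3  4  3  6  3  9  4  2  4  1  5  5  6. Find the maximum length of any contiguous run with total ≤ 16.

add 9: [9] sum 9, len 1
add 3: [9, 3] sum 12, len 2
add 8: [3, 8] sum 11, len 2
add 6: [8, 6] sum 14, len 2
add 3: [6, 3] sum 9, len 2
add 4: [6, 3, 4] sum 13, len 3
add 3: [6, 3, 4, 3] sum 16, len 4
add 6: [3, 4, 3, 6] sum 16, len 4
add 3: [4, 3, 6, 3] sum 16, len 4
add 9: [3, 9] sum 12, len 2
add 4: [3, 9, 4] sum 16, len 3
add 2: [9, 4, 2] sum 15, len 3
add 4: [4, 2, 4] sum 10, len 3
add 1: [4, 2, 4, 1] sum 11, len 4
add 5: [4, 2, 4, 1, 5] sum 16, len 5
add 5: [4, 1, 5, 5] sum 15, len 4
add 6: [5, 5, 6] sum 16, len 3
Longest length seen: 5.

5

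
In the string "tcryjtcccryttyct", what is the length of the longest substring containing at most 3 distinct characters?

Extend right; when distinct count exceeds 3, shrink from the left:
add t: window [t] (1 distinct), len 1
add c: window [t, c] (2 distinct), len 2
add r: window [t, c, r] (3 distinct), len 3
add y: window [c, r, y] (3 distinct), len 3
add j: window [r, y, j] (3 distinct), len 3
add t: window [y, j, t] (3 distinct), len 3
add c: window [j, t, c] (3 distinct), len 3
add c: window [j, t, c, c] (3 distinct), len 4
add c: window [j, t, c, c, c] (3 distinct), len 5
add r: window [t, c, c, c, r] (3 distinct), len 5
add y: window [c, c, c, r, y] (3 distinct), len 5
add t: window [r, y, t] (3 distinct), len 3
add t: window [r, y, t, t] (3 distinct), len 4
add y: window [r, y, t, t, y] (3 distinct), len 5
add c: window [y, t, t, y, c] (3 distinct), len 5
add t: window [y, t, t, y, c, t] (3 distinct), len 6
Longest length with ≤3 distinct: 6.

6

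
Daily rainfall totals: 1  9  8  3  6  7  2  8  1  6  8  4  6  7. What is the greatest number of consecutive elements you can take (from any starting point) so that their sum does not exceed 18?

[1] sum 1 len 1
[1, 9] sum 10 len 2
[1, 9, 8] sum 18 len 3
[8, 3] sum 11 len 2
[8, 3, 6] sum 17 len 3
[3, 6, 7] sum 16 len 3
[3, 6, 7, 2] sum 18 len 4
[7, 2, 8] sum 17 len 3
[7, 2, 8, 1] sum 18 len 4
[2, 8, 1, 6] sum 17 len 4
[1, 6, 8] sum 15 len 3
[6, 8, 4] sum 18 len 3
[8, 4, 6] sum 18 len 3
[4, 6, 7] sum 17 len 3
Longest length seen: 4.

4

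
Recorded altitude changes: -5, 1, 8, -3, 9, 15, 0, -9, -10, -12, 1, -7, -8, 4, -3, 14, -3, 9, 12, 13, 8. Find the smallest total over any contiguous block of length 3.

-31

[-5, 1, 8] → sum 4
[1, 8, -3] → sum 6
[8, -3, 9] → sum 14
[-3, 9, 15] → sum 21
[9, 15, 0] → sum 24
[15, 0, -9] → sum 6
[0, -9, -10] → sum -19
[-9, -10, -12] → sum -31
[-10, -12, 1] → sum -21
[-12, 1, -7] → sum -18
[1, -7, -8] → sum -14
[-7, -8, 4] → sum -11
[-8, 4, -3] → sum -7
[4, -3, 14] → sum 15
[-3, 14, -3] → sum 8
[14, -3, 9] → sum 20
[-3, 9, 12] → sum 18
[9, 12, 13] → sum 34
[12, 13, 8] → sum 33
Smallest of these is -31.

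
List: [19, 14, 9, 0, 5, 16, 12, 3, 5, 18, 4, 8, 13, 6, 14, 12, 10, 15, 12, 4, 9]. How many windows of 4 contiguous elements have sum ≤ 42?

19 14 9 0 → sum 42  ≤ 42 ✓
14 9 0 5 → sum 28  ≤ 42 ✓
9 0 5 16 → sum 30  ≤ 42 ✓
0 5 16 12 → sum 33  ≤ 42 ✓
5 16 12 3 → sum 36  ≤ 42 ✓
16 12 3 5 → sum 36  ≤ 42 ✓
12 3 5 18 → sum 38  ≤ 42 ✓
3 5 18 4 → sum 30  ≤ 42 ✓
5 18 4 8 → sum 35  ≤ 42 ✓
18 4 8 13 → sum 43
4 8 13 6 → sum 31  ≤ 42 ✓
8 13 6 14 → sum 41  ≤ 42 ✓
13 6 14 12 → sum 45
6 14 12 10 → sum 42  ≤ 42 ✓
14 12 10 15 → sum 51
12 10 15 12 → sum 49
10 15 12 4 → sum 41  ≤ 42 ✓
15 12 4 9 → sum 40  ≤ 42 ✓
14 windows satisfy the condition.

14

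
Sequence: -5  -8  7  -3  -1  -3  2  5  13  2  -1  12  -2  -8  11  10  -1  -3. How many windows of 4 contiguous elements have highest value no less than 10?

(-5, -8, 7, -3) → max 7
(-8, 7, -3, -1) → max 7
(7, -3, -1, -3) → max 7
(-3, -1, -3, 2) → max 2
(-1, -3, 2, 5) → max 5
(-3, 2, 5, 13) → max 13  ≥ 10 ✓
(2, 5, 13, 2) → max 13  ≥ 10 ✓
(5, 13, 2, -1) → max 13  ≥ 10 ✓
(13, 2, -1, 12) → max 13  ≥ 10 ✓
(2, -1, 12, -2) → max 12  ≥ 10 ✓
(-1, 12, -2, -8) → max 12  ≥ 10 ✓
(12, -2, -8, 11) → max 12  ≥ 10 ✓
(-2, -8, 11, 10) → max 11  ≥ 10 ✓
(-8, 11, 10, -1) → max 11  ≥ 10 ✓
(11, 10, -1, -3) → max 11  ≥ 10 ✓
10 windows satisfy the condition.

10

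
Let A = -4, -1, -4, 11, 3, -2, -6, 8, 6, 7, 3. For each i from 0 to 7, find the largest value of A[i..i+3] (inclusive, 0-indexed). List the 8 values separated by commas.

11, 11, 11, 11, 8, 8, 8, 8

Sliding a size-4 window across the 11 values:
[-4, -1, -4, 11] → max 11
[-1, -4, 11, 3] → max 11
[-4, 11, 3, -2] → max 11
[11, 3, -2, -6] → max 11
[3, -2, -6, 8] → max 8
[-2, -6, 8, 6] → max 8
[-6, 8, 6, 7] → max 8
[8, 6, 7, 3] → max 8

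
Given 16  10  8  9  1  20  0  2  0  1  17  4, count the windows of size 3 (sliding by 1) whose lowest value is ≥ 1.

[16, 10, 8] → min 8  ≥ 1 ✓
[10, 8, 9] → min 8  ≥ 1 ✓
[8, 9, 1] → min 1  ≥ 1 ✓
[9, 1, 20] → min 1  ≥ 1 ✓
[1, 20, 0] → min 0
[20, 0, 2] → min 0
[0, 2, 0] → min 0
[2, 0, 1] → min 0
[0, 1, 17] → min 0
[1, 17, 4] → min 1  ≥ 1 ✓
5 windows satisfy the condition.

5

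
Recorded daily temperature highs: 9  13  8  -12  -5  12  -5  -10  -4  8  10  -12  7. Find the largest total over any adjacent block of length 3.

30

Window sums for each of the 11 positions:
9 13 8 → sum 30
13 8 -12 → sum 9
8 -12 -5 → sum -9
-12 -5 12 → sum -5
-5 12 -5 → sum 2
12 -5 -10 → sum -3
-5 -10 -4 → sum -19
-10 -4 8 → sum -6
-4 8 10 → sum 14
8 10 -12 → sum 6
10 -12 7 → sum 5
Largest of these is 30.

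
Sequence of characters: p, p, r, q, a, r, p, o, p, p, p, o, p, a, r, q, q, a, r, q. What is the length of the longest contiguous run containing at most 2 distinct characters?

add p: window [p] (1 distinct), len 1
add p: window [p, p] (1 distinct), len 2
add r: window [p, p, r] (2 distinct), len 3
add q: window [r, q] (2 distinct), len 2
add a: window [q, a] (2 distinct), len 2
add r: window [a, r] (2 distinct), len 2
add p: window [r, p] (2 distinct), len 2
add o: window [p, o] (2 distinct), len 2
add p: window [p, o, p] (2 distinct), len 3
add p: window [p, o, p, p] (2 distinct), len 4
add p: window [p, o, p, p, p] (2 distinct), len 5
add o: window [p, o, p, p, p, o] (2 distinct), len 6
add p: window [p, o, p, p, p, o, p] (2 distinct), len 7
add a: window [p, a] (2 distinct), len 2
add r: window [a, r] (2 distinct), len 2
add q: window [r, q] (2 distinct), len 2
add q: window [r, q, q] (2 distinct), len 3
add a: window [q, q, a] (2 distinct), len 3
add r: window [a, r] (2 distinct), len 2
add q: window [r, q] (2 distinct), len 2
Longest length with ≤2 distinct: 7.

7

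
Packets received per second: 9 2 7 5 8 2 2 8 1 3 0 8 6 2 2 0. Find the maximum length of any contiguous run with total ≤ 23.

Extend to the right; shrink from the left whenever the sum exceeds 23:
add 9: [9] sum 9, len 1
add 2: [9, 2] sum 11, len 2
add 7: [9, 2, 7] sum 18, len 3
add 5: [9, 2, 7, 5] sum 23, len 4
add 8: [2, 7, 5, 8] sum 22, len 4
add 2: [7, 5, 8, 2] sum 22, len 4
add 2: [5, 8, 2, 2] sum 17, len 4
add 8: [8, 2, 2, 8] sum 20, len 4
add 1: [8, 2, 2, 8, 1] sum 21, len 5
add 3: [2, 2, 8, 1, 3] sum 16, len 5
add 0: [2, 2, 8, 1, 3, 0] sum 16, len 6
add 8: [2, 8, 1, 3, 0, 8] sum 22, len 6
add 6: [1, 3, 0, 8, 6] sum 18, len 5
add 2: [1, 3, 0, 8, 6, 2] sum 20, len 6
add 2: [1, 3, 0, 8, 6, 2, 2] sum 22, len 7
add 0: [1, 3, 0, 8, 6, 2, 2, 0] sum 22, len 8
Longest length seen: 8.

8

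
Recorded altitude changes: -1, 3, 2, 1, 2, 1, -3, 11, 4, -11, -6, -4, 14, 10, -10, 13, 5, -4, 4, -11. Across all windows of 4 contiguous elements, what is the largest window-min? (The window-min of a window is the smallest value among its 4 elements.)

[-1, 3, 2, 1] → min -1
[3, 2, 1, 2] → min 1
[2, 1, 2, 1] → min 1
[1, 2, 1, -3] → min -3
[2, 1, -3, 11] → min -3
[1, -3, 11, 4] → min -3
[-3, 11, 4, -11] → min -11
[11, 4, -11, -6] → min -11
[4, -11, -6, -4] → min -11
[-11, -6, -4, 14] → min -11
[-6, -4, 14, 10] → min -6
[-4, 14, 10, -10] → min -10
[14, 10, -10, 13] → min -10
[10, -10, 13, 5] → min -10
[-10, 13, 5, -4] → min -10
[13, 5, -4, 4] → min -4
[5, -4, 4, -11] → min -11
Largest of these is 1.

1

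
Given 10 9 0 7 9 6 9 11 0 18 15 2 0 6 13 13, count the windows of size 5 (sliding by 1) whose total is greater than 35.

6

[10, 9, 0, 7, 9] → sum 35
[9, 0, 7, 9, 6] → sum 31
[0, 7, 9, 6, 9] → sum 31
[7, 9, 6, 9, 11] → sum 42  > 35 ✓
[9, 6, 9, 11, 0] → sum 35
[6, 9, 11, 0, 18] → sum 44  > 35 ✓
[9, 11, 0, 18, 15] → sum 53  > 35 ✓
[11, 0, 18, 15, 2] → sum 46  > 35 ✓
[0, 18, 15, 2, 0] → sum 35
[18, 15, 2, 0, 6] → sum 41  > 35 ✓
[15, 2, 0, 6, 13] → sum 36  > 35 ✓
[2, 0, 6, 13, 13] → sum 34
6 windows satisfy the condition.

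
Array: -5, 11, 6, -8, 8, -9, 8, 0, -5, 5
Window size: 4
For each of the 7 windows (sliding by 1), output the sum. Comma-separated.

4, 17, -3, -1, 7, -6, 8

-5 11 6 -8 → sum 4
11 6 -8 8 → sum 17
6 -8 8 -9 → sum -3
-8 8 -9 8 → sum -1
8 -9 8 0 → sum 7
-9 8 0 -5 → sum -6
8 0 -5 5 → sum 8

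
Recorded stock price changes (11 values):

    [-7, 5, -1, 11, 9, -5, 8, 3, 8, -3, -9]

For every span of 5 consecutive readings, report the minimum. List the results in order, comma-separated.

Sliding a size-5 window across the 11 values:
-7 5 -1 11 9 → min -7
5 -1 11 9 -5 → min -5
-1 11 9 -5 8 → min -5
11 9 -5 8 3 → min -5
9 -5 8 3 8 → min -5
-5 8 3 8 -3 → min -5
8 3 8 -3 -9 → min -9

-7, -5, -5, -5, -5, -5, -9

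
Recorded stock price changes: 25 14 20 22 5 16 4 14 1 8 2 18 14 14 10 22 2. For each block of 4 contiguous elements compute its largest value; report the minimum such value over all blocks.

14

(25, 14, 20, 22) → max 25
(14, 20, 22, 5) → max 22
(20, 22, 5, 16) → max 22
(22, 5, 16, 4) → max 22
(5, 16, 4, 14) → max 16
(16, 4, 14, 1) → max 16
(4, 14, 1, 8) → max 14
(14, 1, 8, 2) → max 14
(1, 8, 2, 18) → max 18
(8, 2, 18, 14) → max 18
(2, 18, 14, 14) → max 18
(18, 14, 14, 10) → max 18
(14, 14, 10, 22) → max 22
(14, 10, 22, 2) → max 22
Minimum of these is 14.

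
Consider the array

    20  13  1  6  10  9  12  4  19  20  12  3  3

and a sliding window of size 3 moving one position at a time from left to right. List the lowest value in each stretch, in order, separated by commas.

20 13 1 → min 1
13 1 6 → min 1
1 6 10 → min 1
6 10 9 → min 6
10 9 12 → min 9
9 12 4 → min 4
12 4 19 → min 4
4 19 20 → min 4
19 20 12 → min 12
20 12 3 → min 3
12 3 3 → min 3

1, 1, 1, 6, 9, 4, 4, 4, 12, 3, 3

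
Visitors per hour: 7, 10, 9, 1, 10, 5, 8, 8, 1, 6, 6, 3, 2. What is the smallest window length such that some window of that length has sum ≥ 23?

3

add 7: running sum 7 < 23
add 10: running sum 17 < 23
add 9: shortest ending here [7, 10, 9] sum 26, len 3
add 1: shortest ending here [7, 10, 9, 1] sum 27, len 4
add 10: shortest ending here [10, 9, 1, 10] sum 30, len 4
add 5: shortest ending here [9, 1, 10, 5] sum 25, len 4
add 8: shortest ending here [10, 5, 8] sum 23, len 3
add 8: shortest ending here [10, 5, 8, 8] sum 31, len 4
add 1: shortest ending here [10, 5, 8, 8, 1] sum 32, len 5
add 6: shortest ending here [8, 8, 1, 6] sum 23, len 4
add 6: shortest ending here [8, 8, 1, 6, 6] sum 29, len 5
add 3: shortest ending here [8, 1, 6, 6, 3] sum 24, len 5
add 2: shortest ending here [8, 1, 6, 6, 3, 2] sum 26, len 6
Shortest qualifying length: 3.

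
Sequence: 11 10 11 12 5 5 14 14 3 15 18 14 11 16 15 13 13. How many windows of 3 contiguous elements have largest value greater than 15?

11 10 11 → max 11
10 11 12 → max 12
11 12 5 → max 12
12 5 5 → max 12
5 5 14 → max 14
5 14 14 → max 14
14 14 3 → max 14
14 3 15 → max 15
3 15 18 → max 18  > 15 ✓
15 18 14 → max 18  > 15 ✓
18 14 11 → max 18  > 15 ✓
14 11 16 → max 16  > 15 ✓
11 16 15 → max 16  > 15 ✓
16 15 13 → max 16  > 15 ✓
15 13 13 → max 15
6 windows satisfy the condition.

6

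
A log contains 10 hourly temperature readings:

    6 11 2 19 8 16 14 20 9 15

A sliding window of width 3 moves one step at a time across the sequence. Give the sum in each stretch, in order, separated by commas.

19, 32, 29, 43, 38, 50, 43, 44

[6, 11, 2] → sum 19
[11, 2, 19] → sum 32
[2, 19, 8] → sum 29
[19, 8, 16] → sum 43
[8, 16, 14] → sum 38
[16, 14, 20] → sum 50
[14, 20, 9] → sum 43
[20, 9, 15] → sum 44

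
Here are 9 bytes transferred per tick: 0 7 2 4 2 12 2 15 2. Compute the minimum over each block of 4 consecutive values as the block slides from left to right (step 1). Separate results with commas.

[0, 7, 2, 4] → min 0
[7, 2, 4, 2] → min 2
[2, 4, 2, 12] → min 2
[4, 2, 12, 2] → min 2
[2, 12, 2, 15] → min 2
[12, 2, 15, 2] → min 2

0, 2, 2, 2, 2, 2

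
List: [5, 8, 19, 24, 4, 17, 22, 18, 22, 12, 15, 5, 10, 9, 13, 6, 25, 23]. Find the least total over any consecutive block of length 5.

Each size-5 window and its sum:
[5, 8, 19, 24, 4] → sum 60
[8, 19, 24, 4, 17] → sum 72
[19, 24, 4, 17, 22] → sum 86
[24, 4, 17, 22, 18] → sum 85
[4, 17, 22, 18, 22] → sum 83
[17, 22, 18, 22, 12] → sum 91
[22, 18, 22, 12, 15] → sum 89
[18, 22, 12, 15, 5] → sum 72
[22, 12, 15, 5, 10] → sum 64
[12, 15, 5, 10, 9] → sum 51
[15, 5, 10, 9, 13] → sum 52
[5, 10, 9, 13, 6] → sum 43
[10, 9, 13, 6, 25] → sum 63
[9, 13, 6, 25, 23] → sum 76
Least of these is 43.

43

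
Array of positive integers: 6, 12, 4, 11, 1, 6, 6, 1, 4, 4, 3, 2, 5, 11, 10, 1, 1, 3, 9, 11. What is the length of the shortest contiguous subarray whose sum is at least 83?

Extend right; whenever the sum reaches 83, record the length and shrink from the left:
add 6: running sum 6 < 83
add 12: running sum 18 < 83
add 4: running sum 22 < 83
add 11: running sum 33 < 83
add 1: running sum 34 < 83
add 6: running sum 40 < 83
add 6: running sum 46 < 83
add 1: running sum 47 < 83
add 4: running sum 51 < 83
add 4: running sum 55 < 83
add 3: running sum 58 < 83
add 2: running sum 60 < 83
add 5: running sum 65 < 83
add 11: running sum 76 < 83
end 14: [6, 12, 4, 11, 1, 6, 6, 1, 4, 4, 3, 2, 5, 11, 10] sum 86, len 15
end 15: [6, 12, 4, 11, 1, 6, 6, 1, 4, 4, 3, 2, 5, 11, 10, 1] sum 87, len 16
end 16: [6, 12, 4, 11, 1, 6, 6, 1, 4, 4, 3, 2, 5, 11, 10, 1, 1] sum 88, len 17
end 17: [12, 4, 11, 1, 6, 6, 1, 4, 4, 3, 2, 5, 11, 10, 1, 1, 3] sum 85, len 17
end 18: [12, 4, 11, 1, 6, 6, 1, 4, 4, 3, 2, 5, 11, 10, 1, 1, 3, 9] sum 94, len 18
end 19: [11, 1, 6, 6, 1, 4, 4, 3, 2, 5, 11, 10, 1, 1, 3, 9, 11] sum 89, len 17
Shortest qualifying length: 15.

15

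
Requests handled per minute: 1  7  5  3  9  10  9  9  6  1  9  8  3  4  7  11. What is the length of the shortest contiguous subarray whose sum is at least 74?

11

Extend right; whenever the sum reaches 74, record the length and shrink from the left:
add 1: running sum 1 < 74
add 7: running sum 8 < 74
add 5: running sum 13 < 74
add 3: running sum 16 < 74
add 9: running sum 25 < 74
add 10: running sum 35 < 74
add 9: running sum 44 < 74
add 9: running sum 53 < 74
add 6: running sum 59 < 74
add 1: running sum 60 < 74
add 9: running sum 69 < 74
add 8: shortest ending here [7, 5, 3, 9, 10, 9, 9, 6, 1, 9, 8] sum 76, len 11
add 3: shortest ending here [7, 5, 3, 9, 10, 9, 9, 6, 1, 9, 8, 3] sum 79, len 12
add 4: shortest ending here [5, 3, 9, 10, 9, 9, 6, 1, 9, 8, 3, 4] sum 76, len 12
add 7: shortest ending here [9, 10, 9, 9, 6, 1, 9, 8, 3, 4, 7] sum 75, len 11
add 11: shortest ending here [10, 9, 9, 6, 1, 9, 8, 3, 4, 7, 11] sum 77, len 11
Shortest qualifying length: 11.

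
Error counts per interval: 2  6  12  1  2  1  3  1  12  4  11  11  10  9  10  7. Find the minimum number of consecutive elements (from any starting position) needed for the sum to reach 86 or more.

13

add 2: running sum 2 < 86
add 6: running sum 8 < 86
add 12: running sum 20 < 86
add 1: running sum 21 < 86
add 2: running sum 23 < 86
add 1: running sum 24 < 86
add 3: running sum 27 < 86
add 1: running sum 28 < 86
add 12: running sum 40 < 86
add 4: running sum 44 < 86
add 11: running sum 55 < 86
add 11: running sum 66 < 86
add 10: running sum 76 < 86
add 9: running sum 85 < 86
end 14: [12, 1, 2, 1, 3, 1, 12, 4, 11, 11, 10, 9, 10] sum 87, len 13
end 15: [12, 1, 2, 1, 3, 1, 12, 4, 11, 11, 10, 9, 10, 7] sum 94, len 14
Shortest qualifying length: 13.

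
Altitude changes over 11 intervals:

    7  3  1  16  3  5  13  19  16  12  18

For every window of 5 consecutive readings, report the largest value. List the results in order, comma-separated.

Sliding a size-5 window across the 11 values:
7 3 1 16 3 → max 16
3 1 16 3 5 → max 16
1 16 3 5 13 → max 16
16 3 5 13 19 → max 19
3 5 13 19 16 → max 19
5 13 19 16 12 → max 19
13 19 16 12 18 → max 19

16, 16, 16, 19, 19, 19, 19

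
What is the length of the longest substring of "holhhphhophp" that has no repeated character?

3

add h: [h] len 1
add o: [h, o] len 2
add l: [h, o, l] len 3
add h (repeat h, move left end past it): [o, l, h] len 3
add h (repeat h, move left end past it): [h] len 1
add p: [h, p] len 2
add h (repeat h, move left end past it): [p, h] len 2
add h (repeat h, move left end past it): [h] len 1
add o: [h, o] len 2
add p: [h, o, p] len 3
add h (repeat h, move left end past it): [o, p, h] len 3
add p (repeat p, move left end past it): [h, p] len 2
Longest all-distinct length: 3.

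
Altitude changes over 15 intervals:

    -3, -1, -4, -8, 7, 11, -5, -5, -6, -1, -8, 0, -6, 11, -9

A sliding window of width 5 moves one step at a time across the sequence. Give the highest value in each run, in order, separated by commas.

-3 -1 -4 -8 7 → max 7
-1 -4 -8 7 11 → max 11
-4 -8 7 11 -5 → max 11
-8 7 11 -5 -5 → max 11
7 11 -5 -5 -6 → max 11
11 -5 -5 -6 -1 → max 11
-5 -5 -6 -1 -8 → max -1
-5 -6 -1 -8 0 → max 0
-6 -1 -8 0 -6 → max 0
-1 -8 0 -6 11 → max 11
-8 0 -6 11 -9 → max 11

7, 11, 11, 11, 11, 11, -1, 0, 0, 11, 11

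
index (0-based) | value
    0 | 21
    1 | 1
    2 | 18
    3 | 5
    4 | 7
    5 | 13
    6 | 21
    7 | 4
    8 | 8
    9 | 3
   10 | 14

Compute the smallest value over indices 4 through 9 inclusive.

3

Elements at indices 4..9: 7, 13, 21, 4, 8, 3
min(7, 13, 21, 4, 8, 3) = 3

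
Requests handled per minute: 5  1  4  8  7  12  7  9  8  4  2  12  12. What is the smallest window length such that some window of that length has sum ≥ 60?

add 5: running sum 5 < 60
add 1: running sum 6 < 60
add 4: running sum 10 < 60
add 8: running sum 18 < 60
add 7: running sum 25 < 60
add 12: running sum 37 < 60
add 7: running sum 44 < 60
add 9: running sum 53 < 60
add 8: shortest ending here [5, 1, 4, 8, 7, 12, 7, 9, 8] sum 61, len 9
add 4: shortest ending here [1, 4, 8, 7, 12, 7, 9, 8, 4] sum 60, len 9
add 2: shortest ending here [4, 8, 7, 12, 7, 9, 8, 4, 2] sum 61, len 9
add 12: shortest ending here [7, 12, 7, 9, 8, 4, 2, 12] sum 61, len 8
add 12: shortest ending here [12, 7, 9, 8, 4, 2, 12, 12] sum 66, len 8
Shortest qualifying length: 8.

8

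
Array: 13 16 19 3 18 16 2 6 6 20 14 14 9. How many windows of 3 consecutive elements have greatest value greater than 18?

6

(13, 16, 19) → max 19  > 18 ✓
(16, 19, 3) → max 19  > 18 ✓
(19, 3, 18) → max 19  > 18 ✓
(3, 18, 16) → max 18
(18, 16, 2) → max 18
(16, 2, 6) → max 16
(2, 6, 6) → max 6
(6, 6, 20) → max 20  > 18 ✓
(6, 20, 14) → max 20  > 18 ✓
(20, 14, 14) → max 20  > 18 ✓
(14, 14, 9) → max 14
6 windows satisfy the condition.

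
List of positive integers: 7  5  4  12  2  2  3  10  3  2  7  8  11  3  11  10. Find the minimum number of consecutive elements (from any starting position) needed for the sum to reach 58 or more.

add 7: running sum 7 < 58
add 5: running sum 12 < 58
add 4: running sum 16 < 58
add 12: running sum 28 < 58
add 2: running sum 30 < 58
add 2: running sum 32 < 58
add 3: running sum 35 < 58
add 10: running sum 45 < 58
add 3: running sum 48 < 58
add 2: running sum 50 < 58
add 7: running sum 57 < 58
end 11: [5, 4, 12, 2, 2, 3, 10, 3, 2, 7, 8] sum 58, len 11
end 12: [12, 2, 2, 3, 10, 3, 2, 7, 8, 11] sum 60, len 10
end 13: [12, 2, 2, 3, 10, 3, 2, 7, 8, 11, 3] sum 63, len 11
end 14: [3, 10, 3, 2, 7, 8, 11, 3, 11] sum 58, len 9
end 15: [10, 3, 2, 7, 8, 11, 3, 11, 10] sum 65, len 9
Shortest qualifying length: 9.

9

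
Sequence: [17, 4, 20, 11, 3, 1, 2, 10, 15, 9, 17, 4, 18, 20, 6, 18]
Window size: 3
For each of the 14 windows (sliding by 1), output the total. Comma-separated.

17 4 20 → sum 41
4 20 11 → sum 35
20 11 3 → sum 34
11 3 1 → sum 15
3 1 2 → sum 6
1 2 10 → sum 13
2 10 15 → sum 27
10 15 9 → sum 34
15 9 17 → sum 41
9 17 4 → sum 30
17 4 18 → sum 39
4 18 20 → sum 42
18 20 6 → sum 44
20 6 18 → sum 44

41, 35, 34, 15, 6, 13, 27, 34, 41, 30, 39, 42, 44, 44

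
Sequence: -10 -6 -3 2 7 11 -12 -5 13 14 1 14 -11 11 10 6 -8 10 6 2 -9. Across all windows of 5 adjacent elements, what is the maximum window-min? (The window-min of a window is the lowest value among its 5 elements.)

-10 -6 -3 2 7 → min -10
-6 -3 2 7 11 → min -6
-3 2 7 11 -12 → min -12
2 7 11 -12 -5 → min -12
7 11 -12 -5 13 → min -12
11 -12 -5 13 14 → min -12
-12 -5 13 14 1 → min -12
-5 13 14 1 14 → min -5
13 14 1 14 -11 → min -11
14 1 14 -11 11 → min -11
1 14 -11 11 10 → min -11
14 -11 11 10 6 → min -11
-11 11 10 6 -8 → min -11
11 10 6 -8 10 → min -8
10 6 -8 10 6 → min -8
6 -8 10 6 2 → min -8
-8 10 6 2 -9 → min -9
Maximum of these is -5.

-5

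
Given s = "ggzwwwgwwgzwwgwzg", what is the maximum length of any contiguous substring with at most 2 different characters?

[g] 1 distinct, len 1
[g, g] 1 distinct, len 2
[g, g, z] 2 distinct, len 3
[z, w] 2 distinct, len 2
[z, w, w] 2 distinct, len 3
[z, w, w, w] 2 distinct, len 4
[w, w, w, g] 2 distinct, len 4
[w, w, w, g, w] 2 distinct, len 5
[w, w, w, g, w, w] 2 distinct, len 6
[w, w, w, g, w, w, g] 2 distinct, len 7
[g, z] 2 distinct, len 2
[z, w] 2 distinct, len 2
[z, w, w] 2 distinct, len 3
[w, w, g] 2 distinct, len 3
[w, w, g, w] 2 distinct, len 4
[w, z] 2 distinct, len 2
[z, g] 2 distinct, len 2
Longest length with ≤2 distinct: 7.

7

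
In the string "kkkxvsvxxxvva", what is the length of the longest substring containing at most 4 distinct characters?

Extend right; when distinct count exceeds 4, shrink from the left:
[k] 1 distinct, len 1
[k, k] 1 distinct, len 2
[k, k, k] 1 distinct, len 3
[k, k, k, x] 2 distinct, len 4
[k, k, k, x, v] 3 distinct, len 5
[k, k, k, x, v, s] 4 distinct, len 6
[k, k, k, x, v, s, v] 4 distinct, len 7
[k, k, k, x, v, s, v, x] 4 distinct, len 8
[k, k, k, x, v, s, v, x, x] 4 distinct, len 9
[k, k, k, x, v, s, v, x, x, x] 4 distinct, len 10
[k, k, k, x, v, s, v, x, x, x, v] 4 distinct, len 11
[k, k, k, x, v, s, v, x, x, x, v, v] 4 distinct, len 12
[x, v, s, v, x, x, x, v, v, a] 4 distinct, len 10
Longest length with ≤4 distinct: 12.

12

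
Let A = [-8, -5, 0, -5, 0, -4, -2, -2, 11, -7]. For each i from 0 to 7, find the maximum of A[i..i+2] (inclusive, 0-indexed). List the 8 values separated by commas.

-8 -5 0 → max 0
-5 0 -5 → max 0
0 -5 0 → max 0
-5 0 -4 → max 0
0 -4 -2 → max 0
-4 -2 -2 → max -2
-2 -2 11 → max 11
-2 11 -7 → max 11

0, 0, 0, 0, 0, -2, 11, 11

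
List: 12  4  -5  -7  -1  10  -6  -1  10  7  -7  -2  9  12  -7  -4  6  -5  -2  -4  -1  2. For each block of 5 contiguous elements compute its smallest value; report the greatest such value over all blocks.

-5

Window mins for each of the 18 positions:
12 4 -5 -7 -1 → min -7
4 -5 -7 -1 10 → min -7
-5 -7 -1 10 -6 → min -7
-7 -1 10 -6 -1 → min -7
-1 10 -6 -1 10 → min -6
10 -6 -1 10 7 → min -6
-6 -1 10 7 -7 → min -7
-1 10 7 -7 -2 → min -7
10 7 -7 -2 9 → min -7
7 -7 -2 9 12 → min -7
-7 -2 9 12 -7 → min -7
-2 9 12 -7 -4 → min -7
9 12 -7 -4 6 → min -7
12 -7 -4 6 -5 → min -7
-7 -4 6 -5 -2 → min -7
-4 6 -5 -2 -4 → min -5
6 -5 -2 -4 -1 → min -5
-5 -2 -4 -1 2 → min -5
Greatest of these is -5.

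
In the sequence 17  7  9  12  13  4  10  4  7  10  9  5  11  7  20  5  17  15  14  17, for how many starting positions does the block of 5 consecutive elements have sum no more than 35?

(17, 7, 9, 12, 13) → sum 58
(7, 9, 12, 13, 4) → sum 45
(9, 12, 13, 4, 10) → sum 48
(12, 13, 4, 10, 4) → sum 43
(13, 4, 10, 4, 7) → sum 38
(4, 10, 4, 7, 10) → sum 35  ≤ 35 ✓
(10, 4, 7, 10, 9) → sum 40
(4, 7, 10, 9, 5) → sum 35  ≤ 35 ✓
(7, 10, 9, 5, 11) → sum 42
(10, 9, 5, 11, 7) → sum 42
(9, 5, 11, 7, 20) → sum 52
(5, 11, 7, 20, 5) → sum 48
(11, 7, 20, 5, 17) → sum 60
(7, 20, 5, 17, 15) → sum 64
(20, 5, 17, 15, 14) → sum 71
(5, 17, 15, 14, 17) → sum 68
2 windows satisfy the condition.

2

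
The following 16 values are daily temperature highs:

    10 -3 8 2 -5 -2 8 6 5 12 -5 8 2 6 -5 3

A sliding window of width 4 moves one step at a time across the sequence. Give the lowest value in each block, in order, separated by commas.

-3, -5, -5, -5, -5, -2, 5, -5, -5, -5, -5, -5, -5

(10, -3, 8, 2) → min -3
(-3, 8, 2, -5) → min -5
(8, 2, -5, -2) → min -5
(2, -5, -2, 8) → min -5
(-5, -2, 8, 6) → min -5
(-2, 8, 6, 5) → min -2
(8, 6, 5, 12) → min 5
(6, 5, 12, -5) → min -5
(5, 12, -5, 8) → min -5
(12, -5, 8, 2) → min -5
(-5, 8, 2, 6) → min -5
(8, 2, 6, -5) → min -5
(2, 6, -5, 3) → min -5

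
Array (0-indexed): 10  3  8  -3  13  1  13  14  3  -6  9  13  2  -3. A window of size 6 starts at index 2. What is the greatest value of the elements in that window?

Elements at indices 2..7: 8, -3, 13, 1, 13, 14
max(8, -3, 13, 1, 13, 14) = 14

14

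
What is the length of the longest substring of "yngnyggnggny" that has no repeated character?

3

[y] len 1
[y, n] len 2
[y, n, g] len 3
[g, n] len 2
[g, n, y] len 3
[n, y, g] len 3
[g] len 1
[g, n] len 2
[n, g] len 2
[g] len 1
[g, n] len 2
[g, n, y] len 3
Longest all-distinct length: 3.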